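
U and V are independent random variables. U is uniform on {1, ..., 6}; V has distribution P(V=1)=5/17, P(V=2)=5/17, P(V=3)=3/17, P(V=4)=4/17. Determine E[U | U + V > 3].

337/87

P(U + V > 3) = 29/34.
Summing U·P(x,y) over outcomes with U + V > 3 gives 337/102.
E[U | U + V > 3] = (337/102) / (29/34) = 337/87.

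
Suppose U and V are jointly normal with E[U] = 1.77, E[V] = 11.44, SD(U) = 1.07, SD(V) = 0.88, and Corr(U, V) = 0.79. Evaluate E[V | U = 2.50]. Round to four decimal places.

11.9143

E[V | U=x] = μ_V + ρ(σ_V/σ_U)(x − μ_U) for jointly normal variables.
E[V | U=2.50] = 11.44 + (0.79)·(0.88/1.07)·(2.50 − (1.77)) = 11.44 + (0.64972)·(0.73) = 11.9143.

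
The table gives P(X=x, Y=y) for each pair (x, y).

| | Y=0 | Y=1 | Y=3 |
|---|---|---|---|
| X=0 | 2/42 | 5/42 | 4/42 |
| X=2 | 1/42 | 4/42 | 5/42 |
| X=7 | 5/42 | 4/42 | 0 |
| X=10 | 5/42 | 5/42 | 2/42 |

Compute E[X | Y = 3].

P(Y = 3) = 11/42.
Σ X·P over the event = 0·(4/42) + 2·(5/42) + 10·(2/42) = 5/7.
E[X | Y = 3] = (5/7) / (11/42) = 30/11.

30/11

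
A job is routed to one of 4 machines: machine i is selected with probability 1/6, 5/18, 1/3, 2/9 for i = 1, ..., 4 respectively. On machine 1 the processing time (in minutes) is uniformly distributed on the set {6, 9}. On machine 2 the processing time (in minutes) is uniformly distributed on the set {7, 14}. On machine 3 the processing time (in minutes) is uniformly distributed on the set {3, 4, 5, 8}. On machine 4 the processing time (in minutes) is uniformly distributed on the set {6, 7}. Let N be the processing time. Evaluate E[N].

131/18

E[N | machine 1] = (6+9)/2 = 15/2.
E[N | machine 2] = (7+14)/2 = 21/2.
E[N | machine 3] = (3+4+5+8)/4 = 5.
E[N | machine 4] = (6+7)/2 = 13/2.
By the law of total expectation,
E[N] = (1/6)·(15/2) + (5/18)·(21/2) + (1/3)·(5) + (2/9)·(13/2) = 131/18.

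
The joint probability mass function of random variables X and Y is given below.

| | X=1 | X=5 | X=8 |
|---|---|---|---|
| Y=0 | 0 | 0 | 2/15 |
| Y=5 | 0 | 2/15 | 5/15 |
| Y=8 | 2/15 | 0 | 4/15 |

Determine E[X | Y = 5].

P(Y = 5) = 7/15.
Σ X·P over the event = 5·(2/15) + 8·(5/15) = 10/3.
E[X | Y = 5] = (10/3) / (7/15) = 50/7.

50/7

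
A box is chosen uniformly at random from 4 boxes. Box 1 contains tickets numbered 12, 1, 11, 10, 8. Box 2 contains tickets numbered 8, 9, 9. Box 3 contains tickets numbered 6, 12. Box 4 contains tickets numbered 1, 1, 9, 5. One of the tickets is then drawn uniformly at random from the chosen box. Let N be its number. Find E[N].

E[N | box 1] = (12+1+11+10+8)/5 = 42/5.
E[N | box 2] = (8+9+9)/3 = 26/3.
E[N | box 3] = (6+12)/2 = 9.
E[N | box 4] = (1+1+9+5)/4 = 4.
By the law of total expectation,
E[N] = (1/4)·(42/5) + (1/4)·(26/3) + (1/4)·(9) + (1/4)·(4) = 451/60.

451/60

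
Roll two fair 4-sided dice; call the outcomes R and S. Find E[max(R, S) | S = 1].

Outcomes with S = 1: (1,1), (2,1), (3,1), (4,1), each with probability 1/16.
E[max(R, S) | S = 1] = (1 + 2 + 3 + 4) / 4 = 5/2.

5/2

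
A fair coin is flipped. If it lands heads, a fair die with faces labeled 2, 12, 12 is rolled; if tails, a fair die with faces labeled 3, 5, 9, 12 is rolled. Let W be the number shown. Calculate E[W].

E[W | heads] = (2+12+12)/3 = 26/3.
E[W | tails] = (3+5+9+12)/4 = 29/4.
By the law of total expectation,
E[W] = (1/2)·(26/3) + (1/2)·(29/4) = 191/24.

191/24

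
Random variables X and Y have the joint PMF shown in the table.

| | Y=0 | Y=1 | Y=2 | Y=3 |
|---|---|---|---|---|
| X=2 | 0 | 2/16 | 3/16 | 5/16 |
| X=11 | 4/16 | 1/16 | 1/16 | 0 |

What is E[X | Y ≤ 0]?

P(Y ≤ 0) = 1/4.
Σ X·P over the event = 11·(4/16) = 11/4.
E[X | Y ≤ 0] = (11/4) / (1/4) = 11.

11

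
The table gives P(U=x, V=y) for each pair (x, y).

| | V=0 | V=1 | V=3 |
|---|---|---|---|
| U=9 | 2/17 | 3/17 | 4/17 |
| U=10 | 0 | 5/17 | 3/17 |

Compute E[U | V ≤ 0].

9

P(V ≤ 0) = 2/17.
Σ U·P over the event = 9·(2/17) = 18/17.
E[U | V ≤ 0] = (18/17) / (2/17) = 9.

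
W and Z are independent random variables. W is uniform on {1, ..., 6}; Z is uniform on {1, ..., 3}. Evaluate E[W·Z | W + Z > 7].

15

Outcomes with W + Z > 7: (5,3), (6,2), (6,3), each with probability 1/18.
E[W·Z | W + Z > 7] = (15 + 12 + 18) / 3 = 15.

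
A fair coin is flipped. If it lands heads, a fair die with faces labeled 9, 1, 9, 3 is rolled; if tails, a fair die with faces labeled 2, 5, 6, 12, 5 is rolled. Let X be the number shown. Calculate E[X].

23/4

E[X | heads] = (9+1+9+3)/4 = 11/2.
E[X | tails] = (2+5+6+12+5)/5 = 6.
E[X] = (1/2)·(11/2) + (1/2)·(6) = 23/4.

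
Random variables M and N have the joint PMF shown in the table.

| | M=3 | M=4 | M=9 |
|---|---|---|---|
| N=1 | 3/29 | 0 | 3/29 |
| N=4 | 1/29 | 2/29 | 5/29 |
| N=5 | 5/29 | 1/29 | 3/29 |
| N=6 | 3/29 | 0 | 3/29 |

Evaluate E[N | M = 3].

P(M = 3) = 12/29.
Summing N·P(M=x,N=y) over the conditioning event gives 50/29.
E[N | M = 3] = (50/29) / (12/29) = 25/6.

25/6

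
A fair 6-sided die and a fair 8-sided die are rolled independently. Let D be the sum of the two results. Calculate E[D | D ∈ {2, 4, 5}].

17/4

P(D ∈ {2, 4, 5}) = 1/6.
Σ over the event: 2·1/48 + 4·1/16 + 5·1/12 = 17/24.
E[D | D ∈ {2, 4, 5}] = (17/24) / (1/6) = 17/4.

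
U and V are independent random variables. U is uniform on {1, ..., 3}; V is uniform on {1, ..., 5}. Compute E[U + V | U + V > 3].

67/12

P(U + V > 3) = 4/5.
Summing (U+V)·P(x,y) over outcomes with U + V > 3 gives 67/15.
E[U + V | U + V > 3] = (67/15) / (4/5) = 67/12.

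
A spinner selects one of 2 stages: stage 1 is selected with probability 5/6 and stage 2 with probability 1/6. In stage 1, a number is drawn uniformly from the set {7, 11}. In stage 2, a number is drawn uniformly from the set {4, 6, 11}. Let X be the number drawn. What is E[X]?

26/3

E[X | stage 1] = (7+11)/2 = 9.
E[X | stage 2] = (4+6+11)/3 = 7.
E[X] = (5/6)·(9) + (1/6)·(7) = 26/3.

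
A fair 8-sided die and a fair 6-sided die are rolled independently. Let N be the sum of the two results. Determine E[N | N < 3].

2

P(N < 3) = 1/48.
Σ over the event: 2·1/48 = 1/24.
E[N | N < 3] = (1/24) / (1/48) = 2.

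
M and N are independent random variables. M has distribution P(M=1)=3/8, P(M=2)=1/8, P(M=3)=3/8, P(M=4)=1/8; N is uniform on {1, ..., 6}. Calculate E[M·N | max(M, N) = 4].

P(max(M, N) = 4) = 11/48.
Summing MN·P(x,y) over outcomes with max(M, N) = 4 gives 2.
E[M·N | max(M, N) = 4] = (2) / (11/48) = 96/11.

96/11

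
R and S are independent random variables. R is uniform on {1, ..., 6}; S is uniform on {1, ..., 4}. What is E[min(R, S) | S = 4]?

3

Outcomes with S = 4: (1,4), (2,4), (3,4), (4,4), (5,4), (6,4), each with probability 1/24.
E[min(R, S) | S = 4] = (1 + 2 + 3 + 4 + 4 + 4) / 6 = 3.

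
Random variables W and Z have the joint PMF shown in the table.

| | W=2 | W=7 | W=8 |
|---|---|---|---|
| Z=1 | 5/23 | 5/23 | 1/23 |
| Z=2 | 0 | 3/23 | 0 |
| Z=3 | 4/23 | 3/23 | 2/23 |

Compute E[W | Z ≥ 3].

5

P(Z ≥ 3) = 9/23.
Σ W·P over the event = 2·(4/23) + 7·(3/23) + 8·(2/23) = 45/23.
E[W | Z ≥ 3] = (45/23) / (9/23) = 5.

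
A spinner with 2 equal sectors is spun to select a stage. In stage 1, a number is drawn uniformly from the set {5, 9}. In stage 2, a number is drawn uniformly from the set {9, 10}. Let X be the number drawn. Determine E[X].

33/4

E[X | stage 1] = (5+9)/2 = 7.
E[X | stage 2] = (9+10)/2 = 19/2.
By the law of total expectation,
E[X] = (1/2)·(7) + (1/2)·(19/2) = 33/4.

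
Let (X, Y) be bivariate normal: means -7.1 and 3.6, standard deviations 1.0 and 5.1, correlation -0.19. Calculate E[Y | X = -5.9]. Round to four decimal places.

2.4372

The regression of Y on X has slope ρ·σ_Y/σ_X and passes through (μ_X, μ_Y).
E[Y | X=-5.9] = 3.6 + (-0.19)·(5.1/1.0)·(-5.9 − (-7.1)) = 3.6 + (-0.969)·(1.2) = 2.4372.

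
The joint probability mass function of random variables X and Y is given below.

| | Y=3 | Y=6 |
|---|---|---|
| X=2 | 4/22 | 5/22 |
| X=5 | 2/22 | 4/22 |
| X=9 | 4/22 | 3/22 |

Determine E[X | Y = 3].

P(Y = 3) = 5/11.
Σ X·P over the event = 2·(4/22) + 5·(2/22) + 9·(4/22) = 27/11.
E[X | Y = 3] = (27/11) / (5/11) = 27/5.

27/5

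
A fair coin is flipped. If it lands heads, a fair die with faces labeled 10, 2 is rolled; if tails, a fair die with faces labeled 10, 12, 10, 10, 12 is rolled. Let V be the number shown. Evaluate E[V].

E[V | heads] = (10+2)/2 = 6.
E[V | tails] = (10+12+10+10+12)/5 = 54/5.
By the law of total expectation,
E[V] = (1/2)·(6) + (1/2)·(54/5) = 42/5.

42/5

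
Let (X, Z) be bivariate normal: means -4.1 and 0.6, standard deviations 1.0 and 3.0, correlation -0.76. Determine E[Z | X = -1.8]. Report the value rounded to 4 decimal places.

-4.6440

E[Z | X=x] = μ_Z + ρ(σ_Z/σ_X)(x − μ_X) for jointly normal variables.
E[Z | X=-1.8] = 0.6 + (-0.76)·(3.0/1.0)·(-1.8 − (-4.1)) = 0.6 + (-2.28)·(2.3) = -4.6440.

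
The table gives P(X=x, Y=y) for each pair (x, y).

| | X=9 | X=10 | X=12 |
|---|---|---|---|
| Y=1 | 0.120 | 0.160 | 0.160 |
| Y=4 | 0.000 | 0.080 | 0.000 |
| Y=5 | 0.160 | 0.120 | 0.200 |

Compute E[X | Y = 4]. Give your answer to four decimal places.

P(Y = 4) = 0.080.
Σ X·P over the event = 10·(0.080) = 0.800.
E[X | Y = 4] = (0.800) / (0.080) = 10.0000.

10.0000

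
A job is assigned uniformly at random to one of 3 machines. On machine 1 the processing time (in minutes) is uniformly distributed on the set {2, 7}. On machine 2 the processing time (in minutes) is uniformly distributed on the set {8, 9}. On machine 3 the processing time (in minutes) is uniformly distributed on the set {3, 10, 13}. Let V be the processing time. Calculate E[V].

65/9

E[V | machine 1] = (2+7)/2 = 9/2.
E[V | machine 2] = (8+9)/2 = 17/2.
E[V | machine 3] = (3+10+13)/3 = 26/3.
E[V] = (1/3)·(9/2) + (1/3)·(17/2) + (1/3)·(26/3) = 65/9.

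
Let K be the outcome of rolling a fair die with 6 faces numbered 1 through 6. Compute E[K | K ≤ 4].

5/2

Given K ≤ 4, K is equally likely to be any of {1, 2, 3, 4}.
E[K | K ≤ 4] = (1 + 2 + 3 + 4) / 4 = 5/2.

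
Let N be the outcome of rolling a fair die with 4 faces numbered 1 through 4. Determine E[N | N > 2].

Given N > 2, N is equally likely to be any of {3, 4}.
E[N | N > 2] = (3 + 4) / 2 = 7/2.

7/2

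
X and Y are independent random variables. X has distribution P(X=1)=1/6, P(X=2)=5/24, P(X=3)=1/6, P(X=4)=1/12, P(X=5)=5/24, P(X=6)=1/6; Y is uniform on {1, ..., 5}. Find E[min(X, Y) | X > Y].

139/59

P(X > Y) = 59/120.
Summing min(X,Y)·P(x,y) over outcomes with X > Y gives 139/120.
E[min(X, Y) | X > Y] = (139/120) / (59/120) = 139/59.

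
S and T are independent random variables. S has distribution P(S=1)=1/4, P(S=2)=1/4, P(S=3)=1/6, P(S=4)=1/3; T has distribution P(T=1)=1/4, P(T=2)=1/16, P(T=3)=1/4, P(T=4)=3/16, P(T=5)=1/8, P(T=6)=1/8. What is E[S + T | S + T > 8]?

47/5

P(S + T > 8) = 5/48.
Summing (S+T)·P(x,y) over outcomes with S + T > 8 gives 47/48.
E[S + T | S + T > 8] = (47/48) / (5/48) = 47/5.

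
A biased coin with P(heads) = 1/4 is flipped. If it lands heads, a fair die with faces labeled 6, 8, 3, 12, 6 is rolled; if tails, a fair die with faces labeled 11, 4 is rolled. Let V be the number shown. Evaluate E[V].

E[V | heads] = (6+8+3+12+6)/5 = 7.
E[V | tails] = (11+4)/2 = 15/2.
By the law of total expectation,
E[V] = (1/4)·(7) + (3/4)·(15/2) = 59/8.

59/8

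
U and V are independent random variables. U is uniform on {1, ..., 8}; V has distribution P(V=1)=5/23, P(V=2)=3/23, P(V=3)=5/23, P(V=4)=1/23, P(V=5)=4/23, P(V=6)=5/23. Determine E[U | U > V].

P(U > V) = 13/23.
Summing U·P(x,y) over outcomes with U > V gives 609/184.
E[U | U > V] = (609/184) / (13/23) = 609/104.

609/104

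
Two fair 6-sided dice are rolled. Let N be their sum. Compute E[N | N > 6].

P(N > 6) = 7/12.
Σ over the event: 7·1/6 + 8·5/36 + 9·1/9 + 10·1/12 + 11·1/18 + 12·1/36 = 91/18.
E[N | N > 6] = (91/18) / (7/12) = 26/3.

26/3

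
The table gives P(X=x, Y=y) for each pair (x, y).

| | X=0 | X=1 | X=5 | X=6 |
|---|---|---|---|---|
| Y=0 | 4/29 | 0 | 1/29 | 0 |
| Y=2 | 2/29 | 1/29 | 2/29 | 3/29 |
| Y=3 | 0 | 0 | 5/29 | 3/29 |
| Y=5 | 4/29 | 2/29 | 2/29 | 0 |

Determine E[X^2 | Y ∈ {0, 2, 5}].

236/21

P(Y ∈ {0, 2, 5}) = 21/29.
Summing X^2·P(X=x,Y=y) over the conditioning event gives 236/29.
E[X^2 | Y ∈ {0, 2, 5}] = (236/29) / (21/29) = 236/21.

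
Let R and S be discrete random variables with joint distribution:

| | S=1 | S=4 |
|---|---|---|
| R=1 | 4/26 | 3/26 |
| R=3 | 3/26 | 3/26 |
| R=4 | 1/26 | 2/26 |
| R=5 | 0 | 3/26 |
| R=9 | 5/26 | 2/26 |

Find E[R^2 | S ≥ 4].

P(S ≥ 4) = 1/2.
Summing R^2·P(R=x,S=y) over the conditioning event gives 23/2.
E[R^2 | S ≥ 4] = (23/2) / (1/2) = 23.

23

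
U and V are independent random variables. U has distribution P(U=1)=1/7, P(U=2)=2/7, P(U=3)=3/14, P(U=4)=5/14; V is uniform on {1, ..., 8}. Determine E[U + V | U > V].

129/25

P(U > V) = 25/112.
Summing (U+V)·P(x,y) over outcomes with U > V gives 129/112.
E[U + V | U > V] = (129/112) / (25/112) = 129/25.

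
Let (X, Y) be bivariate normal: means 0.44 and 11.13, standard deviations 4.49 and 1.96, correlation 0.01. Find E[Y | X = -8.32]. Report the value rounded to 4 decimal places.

11.0918

The regression of Y on X has slope ρ·σ_Y/σ_X and passes through (μ_X, μ_Y).
E[Y | X=-8.32] = 11.13 + (0.01)·(1.96/4.49)·(-8.32 − (0.44)) = 11.13 + (0.0043653)·(-8.76) = 11.0918.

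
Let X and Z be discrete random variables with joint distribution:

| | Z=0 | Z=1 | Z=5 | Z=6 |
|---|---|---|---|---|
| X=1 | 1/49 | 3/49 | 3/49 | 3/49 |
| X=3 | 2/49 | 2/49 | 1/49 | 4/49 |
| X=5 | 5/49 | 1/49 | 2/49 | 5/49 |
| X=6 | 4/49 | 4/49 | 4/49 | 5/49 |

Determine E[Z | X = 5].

P(X = 5) = 13/49.
Σ Z·P over the event = 0·(5/49) + 1·(1/49) + 5·(2/49) + 6·(5/49) = 41/49.
E[Z | X = 5] = (41/49) / (13/49) = 41/13.

41/13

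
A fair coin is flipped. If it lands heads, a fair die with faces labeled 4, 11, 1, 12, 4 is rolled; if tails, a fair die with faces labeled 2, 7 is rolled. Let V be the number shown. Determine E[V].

109/20

E[V | heads] = (4+11+1+12+4)/5 = 32/5.
E[V | tails] = (2+7)/2 = 9/2.
By the law of total expectation,
E[V] = (1/2)·(32/5) + (1/2)·(9/2) = 109/20.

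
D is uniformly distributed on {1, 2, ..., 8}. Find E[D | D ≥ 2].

Given D ≥ 2, D is equally likely to be any of {2, 3, 4, 5, 6, 7, 8}.
E[D | D ≥ 2] = (2 + 3 + 4 + 5 + 6 + 7 + 8) / 7 = 5.

5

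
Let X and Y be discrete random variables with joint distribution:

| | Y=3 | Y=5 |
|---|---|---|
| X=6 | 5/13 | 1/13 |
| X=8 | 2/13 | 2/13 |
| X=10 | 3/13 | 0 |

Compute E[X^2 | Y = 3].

P(Y = 3) = 10/13.
Σ X^2·P over the event = 36·(5/13) + 64·(2/13) + 100·(3/13) = 608/13.
E[X^2 | Y = 3] = (608/13) / (10/13) = 304/5.

304/5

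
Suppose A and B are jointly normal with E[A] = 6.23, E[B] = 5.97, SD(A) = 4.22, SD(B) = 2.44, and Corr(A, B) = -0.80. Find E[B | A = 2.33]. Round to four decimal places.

7.7740

The regression of B on A has slope ρ·σ_B/σ_A and passes through (μ_A, μ_B).
E[B | A=2.33] = 5.97 + (-0.80)·(2.44/4.22)·(2.33 − (6.23)) = 5.97 + (-0.46256)·(-3.9) = 7.7740.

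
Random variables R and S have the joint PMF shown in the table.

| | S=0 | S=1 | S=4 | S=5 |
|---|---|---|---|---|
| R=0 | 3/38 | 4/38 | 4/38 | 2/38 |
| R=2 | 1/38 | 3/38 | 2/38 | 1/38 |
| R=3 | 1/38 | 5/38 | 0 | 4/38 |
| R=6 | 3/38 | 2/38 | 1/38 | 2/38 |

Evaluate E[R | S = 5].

P(S = 5) = 9/38.
Σ R·P over the event = 0·(2/38) + 2·(1/38) + 3·(4/38) + 6·(2/38) = 13/19.
E[R | S = 5] = (13/19) / (9/38) = 26/9.

26/9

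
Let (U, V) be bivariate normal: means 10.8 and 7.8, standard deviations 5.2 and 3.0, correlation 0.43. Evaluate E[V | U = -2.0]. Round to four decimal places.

4.6246

E[V | U=x] = μ_V + ρ(σ_V/σ_U)(x − μ_U) for jointly normal variables.
E[V | U=-2.0] = 7.8 + (0.43)·(3.0/5.2)·(-2.0 − (10.8)) = 7.8 + (0.24808)·(-12.8) = 4.6246.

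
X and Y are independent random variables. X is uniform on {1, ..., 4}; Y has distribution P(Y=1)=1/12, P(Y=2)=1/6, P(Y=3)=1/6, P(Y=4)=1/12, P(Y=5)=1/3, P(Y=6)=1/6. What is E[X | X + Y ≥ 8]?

10/3

P(X + Y ≥ 8) = 5/16.
Summing X·P(x,y) over outcomes with X + Y ≥ 8 gives 25/24.
E[X | X + Y ≥ 8] = (25/24) / (5/16) = 10/3.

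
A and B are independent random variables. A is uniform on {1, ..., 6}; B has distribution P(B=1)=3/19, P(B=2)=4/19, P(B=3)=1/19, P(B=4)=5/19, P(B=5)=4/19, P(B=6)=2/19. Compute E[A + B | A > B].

P(A > B) = 8/19.
Summing (A+B)·P(x,y) over outcomes with A > B gives 3.
E[A + B | A > B] = (3) / (8/19) = 57/8.

57/8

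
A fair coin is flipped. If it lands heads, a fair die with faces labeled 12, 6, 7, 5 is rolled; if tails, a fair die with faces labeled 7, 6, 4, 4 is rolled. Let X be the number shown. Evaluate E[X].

51/8

E[X | heads] = (12+6+7+5)/4 = 15/2.
E[X | tails] = (7+6+4+4)/4 = 21/4.
By the law of total expectation,
E[X] = (1/2)·(15/2) + (1/2)·(21/4) = 51/8.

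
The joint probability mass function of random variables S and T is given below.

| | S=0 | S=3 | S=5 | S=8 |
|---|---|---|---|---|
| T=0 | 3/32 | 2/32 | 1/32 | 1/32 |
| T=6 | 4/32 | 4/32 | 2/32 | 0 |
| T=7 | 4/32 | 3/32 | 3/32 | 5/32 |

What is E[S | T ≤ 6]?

P(T ≤ 6) = 17/32.
Σ S·P over the event = 0·(3/32) + 0·(4/32) + 3·(2/32) + 3·(4/32) + 5·(1/32) + 5·(2/32) + 8·(1/32) = 41/32.
E[S | T ≤ 6] = (41/32) / (17/32) = 41/17.

41/17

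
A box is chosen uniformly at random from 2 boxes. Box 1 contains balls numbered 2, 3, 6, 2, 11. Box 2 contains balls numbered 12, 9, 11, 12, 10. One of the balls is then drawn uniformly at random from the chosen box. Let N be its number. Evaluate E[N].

E[N | box 1] = (2+3+6+2+11)/5 = 24/5.
E[N | box 2] = (12+9+11+12+10)/5 = 54/5.
E[N] = (1/2)·(24/5) + (1/2)·(54/5) = 39/5.

39/5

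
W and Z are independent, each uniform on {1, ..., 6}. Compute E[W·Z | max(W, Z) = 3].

P(max(W, Z) = 3) = 5/36.
Summing WZ·P(x,y) over outcomes with max(W, Z) = 3 gives 3/4.
E[W·Z | max(W, Z) = 3] = (3/4) / (5/36) = 27/5.

27/5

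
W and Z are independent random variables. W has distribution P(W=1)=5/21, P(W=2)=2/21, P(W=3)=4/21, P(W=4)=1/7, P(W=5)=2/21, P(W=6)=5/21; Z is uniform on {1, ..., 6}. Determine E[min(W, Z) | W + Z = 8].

P(W + Z = 8) = 8/63.
Summing min(W,Z)·P(x,y) over outcomes with W + Z = 8 gives 22/63.
E[min(W, Z) | W + Z = 8] = (22/63) / (8/63) = 11/4.

11/4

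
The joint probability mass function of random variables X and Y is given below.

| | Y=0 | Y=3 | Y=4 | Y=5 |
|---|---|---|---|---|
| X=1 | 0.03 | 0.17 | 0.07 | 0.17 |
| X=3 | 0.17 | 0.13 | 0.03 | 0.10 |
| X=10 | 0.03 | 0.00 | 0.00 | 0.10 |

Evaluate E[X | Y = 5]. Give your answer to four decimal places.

3.9730

P(Y = 5) = 0.37.
Σ X·P over the event = 1·(0.17) + 3·(0.10) + 10·(0.10) = 1.47.
E[X | Y = 5] = (1.47) / (0.37) = 3.9730.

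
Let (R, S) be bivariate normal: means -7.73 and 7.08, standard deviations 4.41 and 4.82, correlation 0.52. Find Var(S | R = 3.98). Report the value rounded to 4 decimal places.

The conditional variance in a bivariate normal is σ_S²(1 − ρ²), independent of x.
Var(S | R=3.98) = (4.82)²·(1 − (0.52)²) = 23.2324·0.7296 = 16.9504.

16.9504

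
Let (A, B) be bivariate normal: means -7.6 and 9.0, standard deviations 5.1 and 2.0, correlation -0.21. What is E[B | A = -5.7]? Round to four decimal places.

The regression of B on A has slope ρ·σ_B/σ_A and passes through (μ_A, μ_B).
E[B | A=-5.7] = 9.0 + (-0.21)·(2.0/5.1)·(-5.7 − (-7.6)) = 9.0 + (-0.082353)·(1.9) = 8.8435.

8.8435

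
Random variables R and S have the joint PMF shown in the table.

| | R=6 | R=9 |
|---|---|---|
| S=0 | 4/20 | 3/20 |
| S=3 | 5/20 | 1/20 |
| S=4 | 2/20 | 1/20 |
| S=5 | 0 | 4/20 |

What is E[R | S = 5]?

P(S = 5) = 1/5.
Σ R·P over the event = 9·(4/20) = 9/5.
E[R | S = 5] = (9/5) / (1/5) = 9.

9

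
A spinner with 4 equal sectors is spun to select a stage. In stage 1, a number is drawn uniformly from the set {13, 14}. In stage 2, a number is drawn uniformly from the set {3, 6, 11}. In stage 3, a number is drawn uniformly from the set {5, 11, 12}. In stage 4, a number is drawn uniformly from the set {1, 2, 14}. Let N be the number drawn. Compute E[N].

211/24

E[N | stage 1] = (13+14)/2 = 27/2.
E[N | stage 2] = (3+6+11)/3 = 20/3.
E[N | stage 3] = (5+11+12)/3 = 28/3.
E[N | stage 4] = (1+2+14)/3 = 17/3.
E[N] = (1/4)·(27/2) + (1/4)·(20/3) + (1/4)·(28/3) + (1/4)·(17/3) = 211/24.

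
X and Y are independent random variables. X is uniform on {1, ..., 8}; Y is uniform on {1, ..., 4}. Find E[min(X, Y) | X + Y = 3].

1

Outcomes with X + Y = 3: (1,2), (2,1), each with probability 1/32.
E[min(X, Y) | X + Y = 3] = (1 + 1) / 2 = 1.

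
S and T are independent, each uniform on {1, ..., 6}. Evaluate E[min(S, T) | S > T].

P(S > T) = 5/12.
Summing min(S,T)·P(x,y) over outcomes with S > T gives 35/36.
E[min(S, T) | S > T] = (35/36) / (5/12) = 7/3.

7/3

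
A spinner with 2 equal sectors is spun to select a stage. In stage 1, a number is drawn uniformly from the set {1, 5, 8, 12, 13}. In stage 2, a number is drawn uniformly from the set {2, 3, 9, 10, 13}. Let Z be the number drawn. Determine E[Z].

38/5

E[Z | stage 1] = (1+5+8+12+13)/5 = 39/5.
E[Z | stage 2] = (2+3+9+10+13)/5 = 37/5.
By the law of total expectation,
E[Z] = (1/2)·(39/5) + (1/2)·(37/5) = 38/5.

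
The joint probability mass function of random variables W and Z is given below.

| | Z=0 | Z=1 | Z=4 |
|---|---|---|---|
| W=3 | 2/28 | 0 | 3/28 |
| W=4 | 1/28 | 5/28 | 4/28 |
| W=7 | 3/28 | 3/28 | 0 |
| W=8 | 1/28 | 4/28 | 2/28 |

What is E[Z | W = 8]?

12/7

P(W = 8) = 1/4.
Σ Z·P over the event = 0·(1/28) + 1·(4/28) + 4·(2/28) = 3/7.
E[Z | W = 8] = (3/7) / (1/4) = 12/7.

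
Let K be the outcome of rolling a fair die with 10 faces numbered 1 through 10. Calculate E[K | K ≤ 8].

Given K ≤ 8, K is equally likely to be any of {1, 2, 3, 4, 5, 6, 7, 8}.
E[K | K ≤ 8] = (1 + 2 + 3 + 4 + 5 + 6 + 7 + 8) / 8 = 9/2.

9/2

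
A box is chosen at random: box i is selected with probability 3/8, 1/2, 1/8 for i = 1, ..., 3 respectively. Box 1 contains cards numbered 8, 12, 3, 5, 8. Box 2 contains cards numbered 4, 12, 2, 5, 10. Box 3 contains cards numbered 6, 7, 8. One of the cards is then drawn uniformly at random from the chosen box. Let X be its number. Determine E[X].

55/8

E[X | box 1] = (8+12+3+5+8)/5 = 36/5.
E[X | box 2] = (4+12+2+5+10)/5 = 33/5.
E[X | box 3] = (6+7+8)/3 = 7.
E[X] = (3/8)·(36/5) + (1/2)·(33/5) + (1/8)·(7) = 55/8.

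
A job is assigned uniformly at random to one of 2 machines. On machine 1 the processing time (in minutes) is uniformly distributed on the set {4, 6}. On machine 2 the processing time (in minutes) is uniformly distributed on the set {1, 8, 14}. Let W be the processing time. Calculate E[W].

E[W | machine 1] = (4+6)/2 = 5.
E[W | machine 2] = (1+8+14)/3 = 23/3.
E[W] = (1/2)·(5) + (1/2)·(23/3) = 19/3.

19/3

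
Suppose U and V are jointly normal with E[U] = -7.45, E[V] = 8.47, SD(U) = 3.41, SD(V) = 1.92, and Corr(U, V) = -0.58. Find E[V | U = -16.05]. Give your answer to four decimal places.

11.2785

For a bivariate normal, E[V | U=x] = μ_V + ρ·(σ_V/σ_U)·(x − μ_U).
E[V | U=-16.05] = 8.47 + (-0.58)·(1.92/3.41)·(-16.05 − (-7.45)) = 8.47 + (-0.32657)·(-8.6) = 11.2785.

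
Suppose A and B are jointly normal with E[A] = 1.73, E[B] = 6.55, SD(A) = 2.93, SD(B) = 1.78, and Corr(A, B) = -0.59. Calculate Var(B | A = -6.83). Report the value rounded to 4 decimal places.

2.0655

The conditional variance in a bivariate normal is σ_B²(1 − ρ²), independent of x.
Var(B | A=-6.83) = (1.78)²·(1 − (-0.59)²) = 3.1684·0.6519 = 2.0655.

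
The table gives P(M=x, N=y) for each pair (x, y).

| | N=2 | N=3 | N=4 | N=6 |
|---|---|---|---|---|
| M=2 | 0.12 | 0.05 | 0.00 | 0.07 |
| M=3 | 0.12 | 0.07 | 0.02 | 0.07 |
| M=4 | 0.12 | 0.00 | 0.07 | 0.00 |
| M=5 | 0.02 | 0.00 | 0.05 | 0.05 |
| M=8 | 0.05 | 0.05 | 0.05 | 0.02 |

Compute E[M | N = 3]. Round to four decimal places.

P(N = 3) = 0.17.
Σ M·P over the event = 2·(0.05) + 3·(0.07) + 8·(0.05) = 0.71.
E[M | N = 3] = (0.71) / (0.17) = 4.1765.

4.1765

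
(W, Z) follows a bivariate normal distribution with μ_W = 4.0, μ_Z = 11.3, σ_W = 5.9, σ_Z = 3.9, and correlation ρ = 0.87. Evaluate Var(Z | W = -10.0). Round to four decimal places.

The conditional variance in a bivariate normal is σ_Z²(1 − ρ²), independent of x.
Var(Z | W=-10.0) = (3.9)²·(1 − (0.87)²) = 15.21·0.2431 = 3.6976.

3.6976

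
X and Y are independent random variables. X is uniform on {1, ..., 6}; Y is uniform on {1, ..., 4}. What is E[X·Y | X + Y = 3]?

Outcomes with X + Y = 3: (1,2), (2,1), each with probability 1/24.
E[X·Y | X + Y = 3] = (2 + 2) / 2 = 2.

2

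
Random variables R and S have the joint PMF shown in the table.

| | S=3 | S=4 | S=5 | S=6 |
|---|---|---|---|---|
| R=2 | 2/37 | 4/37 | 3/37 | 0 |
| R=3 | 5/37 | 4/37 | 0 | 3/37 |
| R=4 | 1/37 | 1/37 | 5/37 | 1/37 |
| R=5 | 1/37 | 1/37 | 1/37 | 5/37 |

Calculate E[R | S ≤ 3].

P(S ≤ 3) = 9/37.
Summing R·P(R=x,S=y) over the conditioning event gives 28/37.
E[R | S ≤ 3] = (28/37) / (9/37) = 28/9.

28/9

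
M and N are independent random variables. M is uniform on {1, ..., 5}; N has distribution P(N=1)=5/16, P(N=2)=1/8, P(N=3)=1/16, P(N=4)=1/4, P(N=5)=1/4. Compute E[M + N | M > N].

P(M > N) = 2/5.
Summing (M+N)·P(x,y) over outcomes with M > N gives 177/80.
E[M + N | M > N] = (177/80) / (2/5) = 177/32.

177/32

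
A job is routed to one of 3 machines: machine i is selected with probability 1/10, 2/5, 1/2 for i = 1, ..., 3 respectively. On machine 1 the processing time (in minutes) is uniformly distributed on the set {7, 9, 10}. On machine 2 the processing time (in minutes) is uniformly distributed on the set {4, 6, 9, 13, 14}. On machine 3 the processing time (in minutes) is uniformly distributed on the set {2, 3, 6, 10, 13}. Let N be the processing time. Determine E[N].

E[N | machine 1] = (7+9+10)/3 = 26/3.
E[N | machine 2] = (4+6+9+13+14)/5 = 46/5.
E[N | machine 3] = (2+3+6+10+13)/5 = 34/5.
By the law of total expectation,
E[N] = (1/10)·(26/3) + (2/5)·(46/5) + (1/2)·(34/5) = 596/75.

596/75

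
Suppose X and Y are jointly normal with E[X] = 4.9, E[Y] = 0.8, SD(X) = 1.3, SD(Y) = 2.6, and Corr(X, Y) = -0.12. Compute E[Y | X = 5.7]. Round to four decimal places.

E[Y | X=x] = μ_Y + ρ(σ_Y/σ_X)(x − μ_X) for jointly normal variables.
E[Y | X=5.7] = 0.8 + (-0.12)·(2.6/1.3)·(5.7 − (4.9)) = 0.8 + (-0.24)·(0.8) = 0.6080.

0.6080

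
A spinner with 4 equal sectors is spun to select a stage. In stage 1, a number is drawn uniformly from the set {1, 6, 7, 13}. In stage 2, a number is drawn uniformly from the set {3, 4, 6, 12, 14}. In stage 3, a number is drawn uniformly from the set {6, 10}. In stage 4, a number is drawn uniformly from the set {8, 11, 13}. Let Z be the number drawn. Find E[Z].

1993/240

E[Z | stage 1] = (1+6+7+13)/4 = 27/4.
E[Z | stage 2] = (3+4+6+12+14)/5 = 39/5.
E[Z | stage 3] = (6+10)/2 = 8.
E[Z | stage 4] = (8+11+13)/3 = 32/3.
By the law of total expectation,
E[Z] = (1/4)·(27/4) + (1/4)·(39/5) + (1/4)·(8) + (1/4)·(32/3) = 1993/240.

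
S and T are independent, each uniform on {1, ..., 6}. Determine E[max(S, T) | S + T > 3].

52/11

P(S + T > 3) = 11/12.
Summing max(S,T)·P(x,y) over outcomes with S + T > 3 gives 13/3.
E[max(S, T) | S + T > 3] = (13/3) / (11/12) = 52/11.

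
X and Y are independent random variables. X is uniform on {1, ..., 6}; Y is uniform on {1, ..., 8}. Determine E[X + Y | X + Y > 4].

26/3

P(X + Y > 4) = 7/8.
Summing (X+Y)·P(x,y) over outcomes with X + Y > 4 gives 91/12.
E[X + Y | X + Y > 4] = (91/12) / (7/8) = 26/3.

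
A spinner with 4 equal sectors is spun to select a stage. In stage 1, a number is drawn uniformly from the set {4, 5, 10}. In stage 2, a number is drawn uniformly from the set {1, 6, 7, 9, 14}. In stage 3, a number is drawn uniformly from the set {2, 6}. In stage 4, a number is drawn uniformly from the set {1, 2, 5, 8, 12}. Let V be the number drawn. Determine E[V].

E[V | stage 1] = (4+5+10)/3 = 19/3.
E[V | stage 2] = (1+6+7+9+14)/5 = 37/5.
E[V | stage 3] = (2+6)/2 = 4.
E[V | stage 4] = (1+2+5+8+12)/5 = 28/5.
By the law of total expectation,
E[V] = (1/4)·(19/3) + (1/4)·(37/5) + (1/4)·(4) + (1/4)·(28/5) = 35/6.

35/6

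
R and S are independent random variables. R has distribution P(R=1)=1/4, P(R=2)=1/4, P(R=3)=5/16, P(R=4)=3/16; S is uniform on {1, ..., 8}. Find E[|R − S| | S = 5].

P(S = 5) = 1/8.
Summing |R−S|·P(x,y) over outcomes with S = 5 gives 41/128.
E[|R − S| | S = 5] = (41/128) / (1/8) = 41/16.

41/16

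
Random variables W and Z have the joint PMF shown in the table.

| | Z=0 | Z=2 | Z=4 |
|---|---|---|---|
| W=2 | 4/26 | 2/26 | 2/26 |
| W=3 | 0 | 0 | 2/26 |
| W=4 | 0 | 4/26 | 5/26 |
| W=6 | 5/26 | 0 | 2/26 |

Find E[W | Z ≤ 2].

58/15

P(Z ≤ 2) = 15/26.
Σ W·P over the event = 2·(4/26) + 2·(2/26) + 4·(4/26) + 6·(5/26) = 29/13.
E[W | Z ≤ 2] = (29/13) / (15/26) = 58/15.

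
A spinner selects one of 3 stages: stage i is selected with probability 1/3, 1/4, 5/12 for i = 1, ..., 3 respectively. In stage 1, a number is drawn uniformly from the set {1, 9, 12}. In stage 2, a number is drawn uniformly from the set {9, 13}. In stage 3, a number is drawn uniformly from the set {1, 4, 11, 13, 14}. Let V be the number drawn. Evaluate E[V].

E[V | stage 1] = (1+9+12)/3 = 22/3.
E[V | stage 2] = (9+13)/2 = 11.
E[V | stage 3] = (1+4+11+13+14)/5 = 43/5.
By the law of total expectation,
E[V] = (1/3)·(22/3) + (1/4)·(11) + (5/12)·(43/5) = 79/9.

79/9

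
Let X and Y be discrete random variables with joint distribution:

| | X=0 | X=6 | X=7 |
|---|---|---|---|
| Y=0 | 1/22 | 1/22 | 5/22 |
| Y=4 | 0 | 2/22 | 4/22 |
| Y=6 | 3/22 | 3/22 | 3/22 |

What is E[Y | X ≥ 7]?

17/6

P(X ≥ 7) = 6/11.
Σ Y·P over the event = 0·(5/22) + 4·(4/22) + 6·(3/22) = 17/11.
E[Y | X ≥ 7] = (17/11) / (6/11) = 17/6.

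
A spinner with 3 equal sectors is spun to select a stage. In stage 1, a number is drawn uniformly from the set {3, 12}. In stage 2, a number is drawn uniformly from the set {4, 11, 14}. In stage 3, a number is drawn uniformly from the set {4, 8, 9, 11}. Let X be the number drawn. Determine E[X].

E[X | stage 1] = (3+12)/2 = 15/2.
E[X | stage 2] = (4+11+14)/3 = 29/3.
E[X | stage 3] = (4+8+9+11)/4 = 8.
E[X] = (1/3)·(15/2) + (1/3)·(29/3) + (1/3)·(8) = 151/18.

151/18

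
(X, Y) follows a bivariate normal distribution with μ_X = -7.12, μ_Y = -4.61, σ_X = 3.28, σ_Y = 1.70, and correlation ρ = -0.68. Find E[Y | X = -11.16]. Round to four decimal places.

-3.1861

E[Y | X=x] = μ_Y + ρ(σ_Y/σ_X)(x − μ_X) for jointly normal variables.
E[Y | X=-11.16] = -4.61 + (-0.68)·(1.70/3.28)·(-11.16 − (-7.12)) = -4.61 + (-0.35244)·(-4.04) = -3.1861.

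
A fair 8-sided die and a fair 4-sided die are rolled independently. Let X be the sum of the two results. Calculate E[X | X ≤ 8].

62/11

P(X ≤ 8) = 11/16.
Σ over the event: 2·1/32 + 3·1/16 + 4·3/32 + 5·1/8 + 6·1/8 + 7·1/8 + 8·1/8 = 31/8.
E[X | X ≤ 8] = (31/8) / (11/16) = 62/11.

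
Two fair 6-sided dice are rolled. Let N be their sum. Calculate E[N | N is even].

P(N is even) = 1/2.
Σ over the event: 2·1/36 + 4·1/12 + 6·5/36 + 8·5/36 + 10·1/12 + 12·1/36 = 7/2.
E[N | N is even] = (7/2) / (1/2) = 7.

7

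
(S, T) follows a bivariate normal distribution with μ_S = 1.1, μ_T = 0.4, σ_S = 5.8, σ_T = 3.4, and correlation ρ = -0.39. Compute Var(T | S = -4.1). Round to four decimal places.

The conditional variance in a bivariate normal is σ_T²(1 − ρ²), independent of x.
Var(T | S=-4.1) = (3.4)²·(1 − (-0.39)²) = 11.56·0.8479 = 9.8017.

9.8017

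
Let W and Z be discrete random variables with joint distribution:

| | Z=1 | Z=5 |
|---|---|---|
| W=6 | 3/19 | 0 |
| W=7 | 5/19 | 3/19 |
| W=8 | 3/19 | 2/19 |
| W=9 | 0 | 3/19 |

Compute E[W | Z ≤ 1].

7

P(Z ≤ 1) = 11/19.
Σ W·P over the event = 6·(3/19) + 7·(5/19) + 8·(3/19) = 77/19.
E[W | Z ≤ 1] = (77/19) / (11/19) = 7.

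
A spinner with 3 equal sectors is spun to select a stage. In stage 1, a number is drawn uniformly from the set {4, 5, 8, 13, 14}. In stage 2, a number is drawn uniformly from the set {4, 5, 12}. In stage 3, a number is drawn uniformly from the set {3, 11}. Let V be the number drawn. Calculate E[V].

38/5

E[V | stage 1] = (4+5+8+13+14)/5 = 44/5.
E[V | stage 2] = (4+5+12)/3 = 7.
E[V | stage 3] = (3+11)/2 = 7.
By the law of total expectation,
E[V] = (1/3)·(44/5) + (1/3)·(7) + (1/3)·(7) = 38/5.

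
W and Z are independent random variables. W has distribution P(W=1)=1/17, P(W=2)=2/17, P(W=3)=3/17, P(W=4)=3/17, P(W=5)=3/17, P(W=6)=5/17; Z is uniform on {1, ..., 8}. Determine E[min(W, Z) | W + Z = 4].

4/3

P(W + Z = 4) = 3/68.
Summing min(W,Z)·P(x,y) over outcomes with W + Z = 4 gives 1/17.
E[min(W, Z) | W + Z = 4] = (1/17) / (3/68) = 4/3.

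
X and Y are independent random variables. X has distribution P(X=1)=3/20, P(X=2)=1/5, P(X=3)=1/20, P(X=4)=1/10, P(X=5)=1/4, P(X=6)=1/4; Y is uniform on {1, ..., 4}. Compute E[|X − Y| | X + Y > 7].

20/9

P(X + Y > 7) = 27/80.
Summing |X−Y|·P(x,y) over outcomes with X + Y > 7 gives 3/4.
E[|X − Y| | X + Y > 7] = (3/4) / (27/80) = 20/9.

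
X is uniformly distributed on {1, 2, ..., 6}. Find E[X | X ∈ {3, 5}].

P(X ∈ {3, 5}) = 1/3.
Σ over the event: 3·1/6 + 5·1/6 = 4/3.
E[X | X ∈ {3, 5}] = (4/3) / (1/3) = 4.

4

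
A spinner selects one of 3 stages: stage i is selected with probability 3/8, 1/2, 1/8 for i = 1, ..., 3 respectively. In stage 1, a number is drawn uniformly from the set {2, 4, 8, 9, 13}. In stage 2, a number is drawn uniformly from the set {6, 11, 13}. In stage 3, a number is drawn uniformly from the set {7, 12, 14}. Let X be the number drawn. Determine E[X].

E[X | stage 1] = (2+4+8+9+13)/5 = 36/5.
E[X | stage 2] = (6+11+13)/3 = 10.
E[X | stage 3] = (7+12+14)/3 = 11.
E[X] = (3/8)·(36/5) + (1/2)·(10) + (1/8)·(11) = 363/40.

363/40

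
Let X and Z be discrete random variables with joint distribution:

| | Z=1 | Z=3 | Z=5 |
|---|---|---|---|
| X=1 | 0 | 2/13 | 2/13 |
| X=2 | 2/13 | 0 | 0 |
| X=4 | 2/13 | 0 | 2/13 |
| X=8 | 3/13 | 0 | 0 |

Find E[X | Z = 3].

1

P(Z = 3) = 2/13.
Σ X·P over the event = 1·(2/13) = 2/13.
E[X | Z = 3] = (2/13) / (2/13) = 1.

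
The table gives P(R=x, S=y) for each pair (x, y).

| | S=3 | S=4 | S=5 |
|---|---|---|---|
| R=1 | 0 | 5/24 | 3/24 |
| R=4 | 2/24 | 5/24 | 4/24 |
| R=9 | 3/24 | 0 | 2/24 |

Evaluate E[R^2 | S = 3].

P(S = 3) = 5/24.
Σ R^2·P over the event = 16·(2/24) + 81·(3/24) = 275/24.
E[R^2 | S = 3] = (275/24) / (5/24) = 55.

55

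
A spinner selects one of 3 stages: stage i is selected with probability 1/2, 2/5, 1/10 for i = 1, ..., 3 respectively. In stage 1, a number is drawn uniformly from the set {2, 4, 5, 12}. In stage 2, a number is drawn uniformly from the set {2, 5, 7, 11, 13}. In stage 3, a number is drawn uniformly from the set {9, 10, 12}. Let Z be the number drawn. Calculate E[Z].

4169/600

E[Z | stage 1] = (2+4+5+12)/4 = 23/4.
E[Z | stage 2] = (2+5+7+11+13)/5 = 38/5.
E[Z | stage 3] = (9+10+12)/3 = 31/3.
By the law of total expectation,
E[Z] = (1/2)·(23/4) + (2/5)·(38/5) + (1/10)·(31/3) = 4169/600.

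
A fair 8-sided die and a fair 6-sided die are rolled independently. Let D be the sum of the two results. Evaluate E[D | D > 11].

P(D > 11) = 1/8.
Σ over the event: 12·1/16 + 13·1/24 + 14·1/48 = 19/12.
E[D | D > 11] = (19/12) / (1/8) = 38/3.

38/3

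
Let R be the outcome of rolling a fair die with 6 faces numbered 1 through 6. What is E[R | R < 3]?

Given R < 3, R is equally likely to be any of {1, 2}.
E[R | R < 3] = (1 + 2) / 2 = 3/2.

3/2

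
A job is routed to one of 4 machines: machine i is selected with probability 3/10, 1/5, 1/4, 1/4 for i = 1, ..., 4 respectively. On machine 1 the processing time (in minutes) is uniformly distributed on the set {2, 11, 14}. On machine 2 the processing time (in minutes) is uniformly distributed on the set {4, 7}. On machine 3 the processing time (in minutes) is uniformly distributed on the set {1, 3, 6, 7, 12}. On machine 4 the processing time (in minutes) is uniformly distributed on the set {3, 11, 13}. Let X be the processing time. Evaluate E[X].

E[X | machine 1] = (2+11+14)/3 = 9.
E[X | machine 2] = (4+7)/2 = 11/2.
E[X | machine 3] = (1+3+6+7+12)/5 = 29/5.
E[X | machine 4] = (3+11+13)/3 = 9.
E[X] = (3/10)·(9) + (1/5)·(11/2) + (1/4)·(29/5) + (1/4)·(9) = 15/2.

15/2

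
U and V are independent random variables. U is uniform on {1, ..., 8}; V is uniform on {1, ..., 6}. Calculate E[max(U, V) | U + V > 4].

17/3

P(U + V > 4) = 7/8.
Summing max(U,V)·P(x,y) over outcomes with U + V > 4 gives 119/24.
E[max(U, V) | U + V > 4] = (119/24) / (7/8) = 17/3.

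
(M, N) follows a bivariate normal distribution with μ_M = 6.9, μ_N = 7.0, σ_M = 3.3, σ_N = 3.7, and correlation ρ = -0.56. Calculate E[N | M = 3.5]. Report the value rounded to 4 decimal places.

9.1348

The regression of N on M has slope ρ·σ_N/σ_M and passes through (μ_M, μ_N).
E[N | M=3.5] = 7.0 + (-0.56)·(3.7/3.3)·(3.5 − (6.9)) = 7.0 + (-0.62788)·(-3.4) = 9.1348.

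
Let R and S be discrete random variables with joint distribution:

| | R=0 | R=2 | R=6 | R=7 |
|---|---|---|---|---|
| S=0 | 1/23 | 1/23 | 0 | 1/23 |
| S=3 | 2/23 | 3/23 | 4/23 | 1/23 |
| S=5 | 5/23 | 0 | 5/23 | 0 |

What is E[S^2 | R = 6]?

P(R = 6) = 9/23.
Σ S^2·P over the event = 9·(4/23) + 25·(5/23) = 7.
E[S^2 | R = 6] = (7) / (9/23) = 161/9.

161/9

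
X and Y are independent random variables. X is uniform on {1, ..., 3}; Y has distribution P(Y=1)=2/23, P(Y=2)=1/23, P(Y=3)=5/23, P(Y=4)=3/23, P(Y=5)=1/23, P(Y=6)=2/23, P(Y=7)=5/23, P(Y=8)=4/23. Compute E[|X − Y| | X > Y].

7/5

P(X > Y) = 5/69.
Summing |X−Y|·P(x,y) over outcomes with X > Y gives 7/69.
E[|X − Y| | X > Y] = (7/69) / (5/69) = 7/5.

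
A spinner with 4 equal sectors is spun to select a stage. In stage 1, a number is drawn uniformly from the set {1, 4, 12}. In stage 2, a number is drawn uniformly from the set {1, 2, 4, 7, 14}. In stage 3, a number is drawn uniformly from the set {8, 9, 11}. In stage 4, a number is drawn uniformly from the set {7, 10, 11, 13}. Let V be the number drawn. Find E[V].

E[V | stage 1] = (1+4+12)/3 = 17/3.
E[V | stage 2] = (1+2+4+7+14)/5 = 28/5.
E[V | stage 3] = (8+9+11)/3 = 28/3.
E[V | stage 4] = (7+10+11+13)/4 = 41/4.
E[V] = (1/4)·(17/3) + (1/4)·(28/5) + (1/4)·(28/3) + (1/4)·(41/4) = 617/80.

617/80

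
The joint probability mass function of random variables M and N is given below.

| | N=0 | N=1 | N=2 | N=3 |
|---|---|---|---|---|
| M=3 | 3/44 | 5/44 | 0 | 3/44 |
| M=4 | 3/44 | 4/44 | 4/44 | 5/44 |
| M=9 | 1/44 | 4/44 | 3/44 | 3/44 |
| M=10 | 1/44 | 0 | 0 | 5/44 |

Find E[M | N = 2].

43/7

P(N = 2) = 7/44.
Σ M·P over the event = 4·(4/44) + 9·(3/44) = 43/44.
E[M | N = 2] = (43/44) / (7/44) = 43/7.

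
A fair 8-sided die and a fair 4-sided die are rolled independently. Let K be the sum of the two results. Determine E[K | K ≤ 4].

10/3

P(K ≤ 4) = 3/16.
Σ over the event: 2·1/32 + 3·1/16 + 4·3/32 = 5/8.
E[K | K ≤ 4] = (5/8) / (3/16) = 10/3.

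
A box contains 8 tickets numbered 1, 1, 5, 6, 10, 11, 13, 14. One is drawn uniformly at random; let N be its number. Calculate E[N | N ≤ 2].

P(N ≤ 2) = 1/4.
Σ over the event: 1·1/4 = 1/4.
E[N | N ≤ 2] = (1/4) / (1/4) = 1.

1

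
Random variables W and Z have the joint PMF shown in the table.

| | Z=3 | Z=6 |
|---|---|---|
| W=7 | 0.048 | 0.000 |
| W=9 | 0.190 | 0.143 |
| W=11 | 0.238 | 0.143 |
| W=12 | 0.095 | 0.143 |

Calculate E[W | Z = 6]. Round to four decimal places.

P(Z = 6) = 0.429.
Σ W·P over the event = 9·(0.143) + 11·(0.143) + 12·(0.143) = 4.576.
E[W | Z = 6] = (4.576) / (0.429) = 10.6667.

10.6667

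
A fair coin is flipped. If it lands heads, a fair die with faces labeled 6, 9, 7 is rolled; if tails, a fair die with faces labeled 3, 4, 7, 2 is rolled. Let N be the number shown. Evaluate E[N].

17/3

E[N | heads] = (6+9+7)/3 = 22/3.
E[N | tails] = (3+4+7+2)/4 = 4.
By the law of total expectation,
E[N] = (1/2)·(22/3) + (1/2)·(4) = 17/3.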